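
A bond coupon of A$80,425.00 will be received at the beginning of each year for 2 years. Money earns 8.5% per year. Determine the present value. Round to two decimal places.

This is an annuity due: 2 payments of A$80,425.00 at the beginning of each year.
Periodic rate r = 0.085 per year.
PV = PMT × [(1 − (1+r)^−n)/r] × (1+r) = 80,425 × [1 − (1+r)^−2] / r × (1+r) = A$154,549.42

A$154,549.42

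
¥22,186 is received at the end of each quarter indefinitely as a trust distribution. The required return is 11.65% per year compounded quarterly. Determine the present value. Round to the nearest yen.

Periodic rate r = 0.1165/4 per quarter.
Level perpetuity: PV = PMT / r = 22,186 / (0.1165/4) = ¥761,751.

¥761,751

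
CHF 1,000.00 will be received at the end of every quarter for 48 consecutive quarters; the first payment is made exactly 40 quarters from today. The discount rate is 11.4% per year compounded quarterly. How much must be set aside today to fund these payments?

Ordinary annuity of 48 payments, first payment at period 40.
Periodic rate r = 0.114/4 per quarter; n is counted in quarters.
The ordinary-annuity PV formula values the stream one period before the first payment (period 39); discount that back 39 periods:
PV₀ = 1,000 × [1 − (1+r)^−48] / r × (1+r)^−39 = CHF 8,683.46

CHF 8,683.46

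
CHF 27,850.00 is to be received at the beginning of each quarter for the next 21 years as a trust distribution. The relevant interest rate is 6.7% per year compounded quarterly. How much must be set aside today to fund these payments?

This is an annuity due: 84 payments of CHF 27,850.00 at the beginning of each quarter.
Periodic rate r = 0.067/4 per quarter; n is counted in quarters.
PV = PMT × [(1 − (1+r)^−n)/r] × (1+r) = 27,850 × [1 − (1+r)^−84] / r × (1+r) = CHF 1,271,710.83

CHF 1,271,710.83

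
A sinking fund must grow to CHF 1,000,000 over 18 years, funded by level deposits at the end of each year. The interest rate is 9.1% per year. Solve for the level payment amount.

Level ordinary annuity; solve FV = PMT × [((1+r)^n − 1)/r] for PMT.
Periodic rate r = 0.091 per year.
With n = 18: PMT = 1,000,000 / ([((1+r)^n − 1)/r]) = CHF 23,974.95

CHF 23,974.95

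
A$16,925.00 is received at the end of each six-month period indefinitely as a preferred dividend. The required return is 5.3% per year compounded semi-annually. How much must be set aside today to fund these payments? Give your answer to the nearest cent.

A$638,679.25

Periodic rate r = 0.053/2 per half-year.
Level perpetuity: PV = PMT / r = 16,925 / (0.053/2) = A$638,679.25.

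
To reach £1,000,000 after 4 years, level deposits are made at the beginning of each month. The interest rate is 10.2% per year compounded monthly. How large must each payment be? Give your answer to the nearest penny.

£16,815.81

Level annuity due; solve FV = PMT × [((1+r)^n − 1)/r] × (1+r) for PMT.
Periodic rate r = 0.102/12 per month; n is counted in months.
With n = 48: PMT = 1,000,000 / ([((1+r)^n − 1)/r] × (1+r)) = £16,815.81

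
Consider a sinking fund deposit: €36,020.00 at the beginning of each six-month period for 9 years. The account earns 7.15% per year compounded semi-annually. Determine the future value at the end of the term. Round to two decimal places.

€920,292.23

This is an annuity due: 18 deposits of €36,020.00 at the beginning of each six-month period.
Periodic rate r = 0.0715/2 per half-year; n is counted in half-years.
FV = PMT × [((1+r)^n − 1)/r] × (1+r) = 36,020 × [(1+r)^18 − 1] / r × (1+r) = €920,292.23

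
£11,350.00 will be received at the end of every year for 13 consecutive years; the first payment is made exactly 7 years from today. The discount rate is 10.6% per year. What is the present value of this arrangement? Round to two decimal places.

Ordinary annuity of 13 payments, first payment at period 7.
Periodic rate r = 0.106 per year.
The ordinary-annuity PV formula values the stream one period before the first payment (period 6); discount that back 6 periods:
PV₀ = 11,350 × [1 − (1+r)^−13] / r × (1+r)^−6 = £42,711.89

£42,711.89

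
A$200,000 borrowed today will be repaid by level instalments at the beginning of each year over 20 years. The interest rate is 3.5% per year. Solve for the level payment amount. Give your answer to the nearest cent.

Level annuity due; solve PV = PMT × [(1 − (1+r)^−n)/r] × (1+r) for PMT.
Periodic rate r = 0.035 per year.
With n = 20: PMT = 200,000 / ([(1 − (1+r)^−n)/r] × (1+r)) = A$13,596.34

A$13,596.34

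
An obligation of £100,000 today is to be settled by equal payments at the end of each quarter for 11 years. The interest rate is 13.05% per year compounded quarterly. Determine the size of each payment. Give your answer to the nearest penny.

Level ordinary annuity; solve PV = PMT × [(1 − (1+r)^−n)/r] for PMT.
Periodic rate r = 0.1305/4 per quarter; n is counted in quarters.
With n = 44: PMT = 100,000 / ([(1 − (1+r)^−n)/r]) = £4,312.70

£4,312.70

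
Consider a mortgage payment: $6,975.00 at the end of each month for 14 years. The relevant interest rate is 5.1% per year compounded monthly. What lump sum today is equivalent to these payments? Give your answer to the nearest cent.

This is an ordinary annuity: 168 payments of $6,975.00 at the end of each month.
Periodic rate r = 0.051/12 per month; n is counted in months.
PV = PMT × [(1 − (1+r)^−n)/r] = 6,975 × [1 − (1+r)^−168] / r = $836,305.81

$836,305.81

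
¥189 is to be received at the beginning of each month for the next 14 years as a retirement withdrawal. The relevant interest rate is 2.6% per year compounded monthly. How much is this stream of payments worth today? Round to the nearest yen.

¥26,649

This is an annuity due: 168 payments of ¥189 at the beginning of each month.
Periodic rate r = 0.026/12 per month; n is counted in months.
PV = PMT × [(1 − (1+r)^−n)/r] × (1+r) = 189 × [1 − (1+r)^−168] / r × (1+r) = ¥26,649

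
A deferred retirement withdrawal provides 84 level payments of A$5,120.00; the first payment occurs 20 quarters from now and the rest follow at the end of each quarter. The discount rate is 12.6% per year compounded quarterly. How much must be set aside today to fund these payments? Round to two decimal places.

A$83,503.88

Ordinary annuity of 84 payments, first payment at period 20.
Periodic rate r = 0.126/4 per quarter; n is counted in quarters.
The ordinary-annuity PV formula values the stream one period before the first payment (period 19); discount that back 19 periods:
PV₀ = 5,120 × [1 − (1+r)^−84] / r × (1+r)^−19 = A$83,503.88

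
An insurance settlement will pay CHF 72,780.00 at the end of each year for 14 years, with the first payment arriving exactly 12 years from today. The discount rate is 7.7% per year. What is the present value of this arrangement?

Ordinary annuity of 14 payments, first payment at period 12.
Periodic rate r = 0.077 per year.
The ordinary-annuity PV formula values the stream one period before the first payment (period 11); discount that back 11 periods:
PV₀ = 72,780 × [1 − (1+r)^−14] / r × (1+r)^−11 = CHF 270,018.66

CHF 270,018.66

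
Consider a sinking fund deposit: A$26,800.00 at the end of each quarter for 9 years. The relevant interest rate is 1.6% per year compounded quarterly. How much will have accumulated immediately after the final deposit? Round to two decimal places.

A$1,035,501.31

This is an ordinary annuity: 36 deposits of A$26,800.00 at the end of each quarter.
Periodic rate r = 0.016/4 per quarter; n is counted in quarters.
FV = PMT × [((1+r)^n − 1)/r] = 26,800 × [(1+r)^36 − 1] / r = A$1,035,501.31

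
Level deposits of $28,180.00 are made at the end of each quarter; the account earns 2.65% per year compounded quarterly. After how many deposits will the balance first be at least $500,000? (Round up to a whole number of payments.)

Periodic rate r = 0.0265/4 per quarter; n is counted in quarters.
Ordinary annuity FV: 500,000 = 28,180 × [((1+r)^n − 1)/r].
(1+r)^n = 1 + 500,000 × r / 28,180, so n = ln(1 + 500,000·r/28,180) / ln(1+r) = 16.83.
Round up to a whole number of payments: n = 17.

17 payments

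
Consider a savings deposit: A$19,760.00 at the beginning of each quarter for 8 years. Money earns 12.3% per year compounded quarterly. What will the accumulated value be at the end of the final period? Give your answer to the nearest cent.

This is an annuity due: 32 deposits of A$19,760.00 at the beginning of each quarter.
Periodic rate r = 0.123/4 per quarter; n is counted in quarters.
FV = PMT × [((1+r)^n − 1)/r] × (1+r) = 19,760 × [(1+r)^32 − 1] / r × (1+r) = A$1,083,469.19

A$1,083,469.19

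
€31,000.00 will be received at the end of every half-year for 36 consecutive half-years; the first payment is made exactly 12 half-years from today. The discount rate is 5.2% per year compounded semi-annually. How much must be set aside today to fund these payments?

€542,185.06

Ordinary annuity of 36 payments, first payment at period 12.
Periodic rate r = 0.052/2 per half-year; n is counted in half-years.
The ordinary-annuity PV formula values the stream one period before the first payment (period 11); discount that back 11 periods:
PV₀ = 31,000 × [1 − (1+r)^−36] / r × (1+r)^−11 = €542,185.06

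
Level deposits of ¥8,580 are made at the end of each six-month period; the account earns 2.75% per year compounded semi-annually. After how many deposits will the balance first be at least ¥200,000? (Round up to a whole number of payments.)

21 payments

Periodic rate r = 0.0275/2 per half-year; n is counted in half-years.
Ordinary annuity FV: 200,000 = 8,580 × [((1+r)^n − 1)/r].
(1+r)^n = 1 + 200,000 × r / 8,580, so n = ln(1 + 200,000·r/8,580) / ln(1+r) = 20.36.
Round up to a whole number of payments: n = 21.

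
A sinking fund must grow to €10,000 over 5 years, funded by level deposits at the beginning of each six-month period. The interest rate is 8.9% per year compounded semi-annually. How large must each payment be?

Level annuity due; solve FV = PMT × [((1+r)^n − 1)/r] × (1+r) for PMT.
Periodic rate r = 0.089/2 per half-year; n is counted in half-years.
With n = 10: PMT = 10,000 / ([((1+r)^n − 1)/r] × (1+r)) = €780.93

€780.93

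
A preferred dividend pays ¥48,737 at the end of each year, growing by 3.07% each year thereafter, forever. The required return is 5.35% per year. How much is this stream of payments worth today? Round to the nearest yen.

¥2,137,588

Periodic rate r = 0.0535 per year.
Growing perpetuity (Gordon): PV = PMT₁ / (r − g) = 48,737 / (r − 0.0307) = ¥2,137,588.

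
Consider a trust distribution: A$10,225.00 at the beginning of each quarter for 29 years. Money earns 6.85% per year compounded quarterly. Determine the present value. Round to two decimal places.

A$522,585.50

This is an annuity due: 116 payments of A$10,225.00 at the beginning of each quarter.
Periodic rate r = 0.0685/4 per quarter; n is counted in quarters.
PV = PMT × [(1 − (1+r)^−n)/r] × (1+r) = 10,225 × [1 − (1+r)^−116] / r × (1+r) = A$522,585.50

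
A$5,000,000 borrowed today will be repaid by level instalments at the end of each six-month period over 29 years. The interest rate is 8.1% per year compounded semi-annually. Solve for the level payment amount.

Level ordinary annuity; solve PV = PMT × [(1 − (1+r)^−n)/r] for PMT.
Periodic rate r = 0.081/2 per half-year; n is counted in half-years.
With n = 58: PMT = 5,000,000 / ([(1 − (1+r)^−n)/r]) = A$224,997.65

A$224,997.65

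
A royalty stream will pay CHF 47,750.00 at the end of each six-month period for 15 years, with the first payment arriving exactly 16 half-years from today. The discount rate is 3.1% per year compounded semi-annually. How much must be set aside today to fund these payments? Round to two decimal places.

Ordinary annuity of 30 payments, first payment at period 16.
Periodic rate r = 0.031/2 per half-year; n is counted in half-years.
The ordinary-annuity PV formula values the stream one period before the first payment (period 15); discount that back 15 periods:
PV₀ = 47,750 × [1 − (1+r)^−30] / r × (1+r)^−15 = CHF 904,062.94

CHF 904,062.94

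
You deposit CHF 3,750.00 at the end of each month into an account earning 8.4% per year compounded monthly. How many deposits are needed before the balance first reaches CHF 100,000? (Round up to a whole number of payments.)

Periodic rate r = 0.084/12 per month; n is counted in months.
Ordinary annuity FV: 100,000 = 3,750 × [((1+r)^n − 1)/r].
(1+r)^n = 1 + 100,000 × r / 3,750, so n = ln(1 + 100,000·r/3,750) / ln(1+r) = 24.54.
Round up to a whole number of payments: n = 25.

25 payments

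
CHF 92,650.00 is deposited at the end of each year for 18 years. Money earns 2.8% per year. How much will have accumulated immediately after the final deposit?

This is an ordinary annuity: 18 deposits of CHF 92,650.00 at the end of each year.
Periodic rate r = 0.028 per year.
FV = PMT × [((1+r)^n − 1)/r] = 92,650 × [(1+r)^18 − 1] / r = CHF 2,130,627.48

CHF 2,130,627.48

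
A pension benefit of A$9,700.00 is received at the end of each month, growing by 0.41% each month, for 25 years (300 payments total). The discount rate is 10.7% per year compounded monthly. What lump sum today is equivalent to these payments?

A$1,534,630.30

Periodic rate r = 0.107/12 per month; n is counted in months.
Growing ordinary annuity: PV = PMT₁ × [1 − ((1+g)/(1+r))^n] / (r − g) = 9,700 × [1 − ((1+0.0041)/(1+r))^300] / (r − 0.0041) = A$1,534,630.30.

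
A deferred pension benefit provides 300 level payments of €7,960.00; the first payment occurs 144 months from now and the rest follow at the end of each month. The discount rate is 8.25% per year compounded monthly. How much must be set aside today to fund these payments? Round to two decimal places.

Ordinary annuity of 300 payments, first payment at period 144.
Periodic rate r = 0.0825/12 per month; n is counted in months.
The ordinary-annuity PV formula values the stream one period before the first payment (period 143); discount that back 143 periods:
PV₀ = 7,960 × [1 − (1+r)^−300] / r × (1+r)^−143 = €378,995.52

€378,995.52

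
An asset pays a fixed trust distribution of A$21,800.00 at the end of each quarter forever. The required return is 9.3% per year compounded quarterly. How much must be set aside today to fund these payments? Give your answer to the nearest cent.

Periodic rate r = 0.093/4 per quarter.
Level perpetuity: PV = PMT / r = 21,800 / (0.093/4) = A$937,634.41.

A$937,634.41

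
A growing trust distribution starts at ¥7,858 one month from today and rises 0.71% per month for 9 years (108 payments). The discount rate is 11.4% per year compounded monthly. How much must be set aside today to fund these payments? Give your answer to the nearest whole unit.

Periodic rate r = 0.114/12 per month; n is counted in months.
Growing ordinary annuity: PV = PMT₁ × [1 − ((1+g)/(1+r))^n] / (r − g) = 7,858 × [1 − ((1+0.0071)/(1+r))^108] / (r − 0.0071) = ¥742,199.

¥742,199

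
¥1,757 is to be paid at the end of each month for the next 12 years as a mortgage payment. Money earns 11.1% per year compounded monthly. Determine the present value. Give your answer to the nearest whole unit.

¥139,502

This is an ordinary annuity: 144 payments of ¥1,757 at the end of each month.
Periodic rate r = 0.111/12 per month; n is counted in months.
PV = PMT × [(1 − (1+r)^−n)/r] = 1,757 × [1 − (1+r)^−144] / r = ¥139,502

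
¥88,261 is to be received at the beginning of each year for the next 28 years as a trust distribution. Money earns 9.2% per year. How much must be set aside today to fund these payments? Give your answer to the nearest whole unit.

This is an annuity due: 28 payments of ¥88,261 at the beginning of each year.
Periodic rate r = 0.092 per year.
PV = PMT × [(1 − (1+r)^−n)/r] × (1+r) = 88,261 × [1 − (1+r)^−28] / r × (1+r) = ¥958,501

¥958,501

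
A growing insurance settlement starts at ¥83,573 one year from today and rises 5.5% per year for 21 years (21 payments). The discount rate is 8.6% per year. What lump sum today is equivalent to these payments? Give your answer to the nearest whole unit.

Periodic rate r = 0.086 per year.
Growing ordinary annuity: PV = PMT₁ × [1 − ((1+g)/(1+r))^n] / (r − g) = 83,573 × [1 − ((1+0.055)/(1+r))^21] / (r − 0.055) = ¥1,228,398.

¥1,228,398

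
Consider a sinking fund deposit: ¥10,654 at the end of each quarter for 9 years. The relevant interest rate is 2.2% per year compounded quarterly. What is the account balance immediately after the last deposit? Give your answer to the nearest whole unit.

¥422,869

This is an ordinary annuity: 36 deposits of ¥10,654 at the end of each quarter.
Periodic rate r = 0.022/4 per quarter; n is counted in quarters.
FV = PMT × [((1+r)^n − 1)/r] = 10,654 × [(1+r)^36 − 1] / r = ¥422,869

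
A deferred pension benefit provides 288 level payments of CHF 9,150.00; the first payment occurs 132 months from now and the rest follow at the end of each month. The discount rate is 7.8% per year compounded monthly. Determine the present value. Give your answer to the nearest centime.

Ordinary annuity of 288 payments, first payment at period 132.
Periodic rate r = 0.078/12 per month; n is counted in months.
The ordinary-annuity PV formula values the stream one period before the first payment (period 131); discount that back 131 periods:
PV₀ = 9,150 × [1 − (1+r)^−288] / r × (1+r)^−131 = CHF 509,199.15

CHF 509,199.15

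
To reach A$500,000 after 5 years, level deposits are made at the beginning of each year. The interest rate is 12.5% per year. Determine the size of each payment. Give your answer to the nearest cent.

A$69,268.46

Level annuity due; solve FV = PMT × [((1+r)^n − 1)/r] × (1+r) for PMT.
Periodic rate r = 0.125 per year.
With n = 5: PMT = 500,000 / ([((1+r)^n − 1)/r] × (1+r)) = A$69,268.46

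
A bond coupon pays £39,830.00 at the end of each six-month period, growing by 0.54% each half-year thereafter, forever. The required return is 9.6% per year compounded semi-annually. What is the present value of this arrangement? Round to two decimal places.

£934,976.53

Periodic rate r = 0.096/2 per half-year.
Growing perpetuity (Gordon): PV = PMT₁ / (r − g) = 39,830 / (r − 0.0054) = £934,976.53.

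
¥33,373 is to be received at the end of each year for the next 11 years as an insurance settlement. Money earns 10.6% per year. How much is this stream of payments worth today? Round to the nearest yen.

¥210,900

This is an ordinary annuity: 11 payments of ¥33,373 at the end of each year.
Periodic rate r = 0.106 per year.
PV = PMT × [(1 − (1+r)^−n)/r] = 33,373 × [1 − (1+r)^−11] / r = ¥210,900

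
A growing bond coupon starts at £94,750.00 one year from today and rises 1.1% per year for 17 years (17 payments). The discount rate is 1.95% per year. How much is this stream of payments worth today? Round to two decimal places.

Periodic rate r = 0.0195 per year.
Growing ordinary annuity: PV = PMT₁ × [1 − ((1+g)/(1+r))^n] / (r − g) = 94,750 × [1 − ((1+0.011)/(1+r))^17] / (r − 0.011) = £1,478,827.65.

£1,478,827.65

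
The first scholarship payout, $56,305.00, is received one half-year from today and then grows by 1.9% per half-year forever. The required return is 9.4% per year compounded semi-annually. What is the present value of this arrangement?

$2,010,892.86

Periodic rate r = 0.094/2 per half-year.
Growing perpetuity (Gordon): PV = PMT₁ / (r − g) = 56,305 / (r − 0.019) = $2,010,892.86.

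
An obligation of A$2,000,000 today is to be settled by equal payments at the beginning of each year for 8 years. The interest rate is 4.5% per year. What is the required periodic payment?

Level annuity due; solve PV = PMT × [(1 − (1+r)^−n)/r] × (1+r) for PMT.
Periodic rate r = 0.045 per year.
With n = 8: PMT = 2,000,000 / ([(1 − (1+r)^−n)/r] × (1+r)) = A$290,162.02

A$290,162.02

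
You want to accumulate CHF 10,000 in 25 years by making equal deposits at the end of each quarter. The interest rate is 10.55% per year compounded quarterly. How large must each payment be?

CHF 21.09

Level ordinary annuity; solve FV = PMT × [((1+r)^n − 1)/r] for PMT.
Periodic rate r = 0.1055/4 per quarter; n is counted in quarters.
With n = 100: PMT = 10,000 / ([((1+r)^n − 1)/r]) = CHF 21.09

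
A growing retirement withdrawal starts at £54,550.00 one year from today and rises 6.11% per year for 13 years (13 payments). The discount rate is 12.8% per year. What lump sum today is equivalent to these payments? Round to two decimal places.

£447,112.47

Periodic rate r = 0.128 per year.
Growing ordinary annuity: PV = PMT₁ × [1 − ((1+g)/(1+r))^n] / (r − g) = 54,550 × [1 − ((1+0.0611)/(1+r))^13] / (r − 0.0611) = £447,112.47.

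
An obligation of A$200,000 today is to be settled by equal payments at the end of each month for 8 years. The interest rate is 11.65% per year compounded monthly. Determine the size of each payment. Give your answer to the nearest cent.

Level ordinary annuity; solve PV = PMT × [(1 − (1+r)^−n)/r] for PMT.
Periodic rate r = 0.1165/12 per month; n is counted in months.
With n = 96: PMT = 200,000 / ([(1 − (1+r)^−n)/r]) = A$3,212.23

A$3,212.23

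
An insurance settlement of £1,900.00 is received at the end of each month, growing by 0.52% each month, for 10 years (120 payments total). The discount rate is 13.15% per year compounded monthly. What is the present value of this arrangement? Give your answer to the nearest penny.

£163,705.84

Periodic rate r = 0.1315/12 per month; n is counted in months.
Growing ordinary annuity: PV = PMT₁ × [1 − ((1+g)/(1+r))^n] / (r − g) = 1,900 × [1 − ((1+0.0052)/(1+r))^120] / (r − 0.0052) = £163,705.84.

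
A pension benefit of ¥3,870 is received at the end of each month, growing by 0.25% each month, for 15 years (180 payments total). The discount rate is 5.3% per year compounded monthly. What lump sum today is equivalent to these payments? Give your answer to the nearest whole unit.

Periodic rate r = 0.053/12 per month; n is counted in months.
Growing ordinary annuity: PV = PMT₁ × [1 − ((1+g)/(1+r))^n] / (r − g) = 3,870 × [1 − ((1+0.0025)/(1+r))^180] / (r − 0.0025) = ¥587,440.

¥587,440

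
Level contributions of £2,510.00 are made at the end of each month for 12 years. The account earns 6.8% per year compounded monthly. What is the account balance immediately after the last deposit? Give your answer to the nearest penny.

£556,437.41

This is an ordinary annuity: 144 deposits of £2,510.00 at the end of each month.
Periodic rate r = 0.068/12 per month; n is counted in months.
FV = PMT × [((1+r)^n − 1)/r] = 2,510 × [(1+r)^144 − 1] / r = £556,437.41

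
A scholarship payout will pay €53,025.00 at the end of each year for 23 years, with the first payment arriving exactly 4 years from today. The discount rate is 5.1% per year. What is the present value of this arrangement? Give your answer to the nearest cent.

Ordinary annuity of 23 payments, first payment at period 4.
Periodic rate r = 0.051 per year.
The ordinary-annuity PV formula values the stream one period before the first payment (period 3); discount that back 3 periods:
PV₀ = 53,025 × [1 − (1+r)^−23] / r × (1+r)^−3 = €610,316.46

€610,316.46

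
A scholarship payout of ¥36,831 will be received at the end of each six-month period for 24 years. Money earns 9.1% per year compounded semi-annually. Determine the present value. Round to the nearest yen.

This is an ordinary annuity: 48 payments of ¥36,831 at the end of each six-month period.
Periodic rate r = 0.091/2 per half-year; n is counted in half-years.
PV = PMT × [(1 − (1+r)^−n)/r] = 36,831 × [1 − (1+r)^−48] / r = ¥713,831

¥713,831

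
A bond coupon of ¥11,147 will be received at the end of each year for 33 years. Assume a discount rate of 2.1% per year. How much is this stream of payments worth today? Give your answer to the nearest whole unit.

¥263,454

This is an ordinary annuity: 33 payments of ¥11,147 at the end of each year.
Periodic rate r = 0.021 per year.
PV = PMT × [(1 − (1+r)^−n)/r] = 11,147 × [1 − (1+r)^−33] / r = ¥263,454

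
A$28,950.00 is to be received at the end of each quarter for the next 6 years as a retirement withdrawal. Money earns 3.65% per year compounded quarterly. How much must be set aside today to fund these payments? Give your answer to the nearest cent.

This is an ordinary annuity: 24 payments of A$28,950.00 at the end of each quarter.
Periodic rate r = 0.0365/4 per quarter; n is counted in quarters.
PV = PMT × [(1 − (1+r)^−n)/r] = 28,950 × [1 − (1+r)^−24] / r = A$621,449.63

A$621,449.63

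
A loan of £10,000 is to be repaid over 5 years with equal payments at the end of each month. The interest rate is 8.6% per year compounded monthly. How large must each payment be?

£205.65

Level ordinary annuity; solve PV = PMT × [(1 − (1+r)^−n)/r] for PMT.
Periodic rate r = 0.086/12 per month; n is counted in months.
With n = 60: PMT = 10,000 / ([(1 − (1+r)^−n)/r]) = £205.65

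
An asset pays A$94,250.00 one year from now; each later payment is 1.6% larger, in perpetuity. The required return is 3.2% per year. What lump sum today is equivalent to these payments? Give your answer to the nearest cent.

A$5,890,625.00

Periodic rate r = 0.032 per year.
Growing perpetuity (Gordon): PV = PMT₁ / (r − g) = 94,250 / (r − 0.016) = A$5,890,625.00.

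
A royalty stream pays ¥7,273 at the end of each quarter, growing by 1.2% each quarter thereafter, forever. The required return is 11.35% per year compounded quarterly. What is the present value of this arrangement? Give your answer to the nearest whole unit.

Periodic rate r = 0.1135/4 per quarter.
Growing perpetuity (Gordon): PV = PMT₁ / (r − g) = 7,273 / (r − 0.012) = ¥444,153.

¥444,153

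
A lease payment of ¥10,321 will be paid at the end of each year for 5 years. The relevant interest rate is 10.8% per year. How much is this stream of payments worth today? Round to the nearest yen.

This is an ordinary annuity: 5 payments of ¥10,321 at the end of each year.
Periodic rate r = 0.108 per year.
PV = PMT × [(1 − (1+r)^−n)/r] = 10,321 × [1 − (1+r)^−5] / r = ¥38,338

¥38,338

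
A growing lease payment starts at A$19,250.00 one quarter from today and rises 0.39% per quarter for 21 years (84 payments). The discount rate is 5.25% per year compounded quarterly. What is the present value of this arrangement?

Periodic rate r = 0.0525/4 per quarter; n is counted in quarters.
Growing ordinary annuity: PV = PMT₁ × [1 − ((1+g)/(1+r))^n] / (r − g) = 19,250 × [1 − ((1+0.0039)/(1+r))^84] / (r − 0.0039) = A$1,118,960.55.

A$1,118,960.55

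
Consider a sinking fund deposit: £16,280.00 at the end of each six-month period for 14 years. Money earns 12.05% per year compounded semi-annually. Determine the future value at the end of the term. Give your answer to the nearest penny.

This is an ordinary annuity: 28 deposits of £16,280.00 at the end of each six-month period.
Periodic rate r = 0.1205/2 per half-year; n is counted in half-years.
FV = PMT × [((1+r)^n − 1)/r] = 16,280 × [(1+r)^28 − 1] / r = £1,120,158.79

£1,120,158.79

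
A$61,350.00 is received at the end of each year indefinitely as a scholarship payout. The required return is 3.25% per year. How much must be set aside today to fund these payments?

A$1,887,692.31

Periodic rate r = 0.0325 per year.
Level perpetuity: PV = PMT / r = 61,350 / (0.0325) = A$1,887,692.31.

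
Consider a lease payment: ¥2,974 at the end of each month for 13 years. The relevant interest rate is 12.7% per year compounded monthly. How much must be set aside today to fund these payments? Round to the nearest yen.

This is an ordinary annuity: 156 payments of ¥2,974 at the end of each month.
Periodic rate r = 0.127/12 per month; n is counted in months.
PV = PMT × [(1 − (1+r)^−n)/r] = 2,974 × [1 − (1+r)^−156] / r = ¥226,625

¥226,625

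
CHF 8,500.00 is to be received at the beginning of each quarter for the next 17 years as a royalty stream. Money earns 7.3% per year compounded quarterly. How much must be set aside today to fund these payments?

CHF 335,606.58

This is an annuity due: 68 payments of CHF 8,500.00 at the beginning of each quarter.
Periodic rate r = 0.073/4 per quarter; n is counted in quarters.
PV = PMT × [(1 − (1+r)^−n)/r] × (1+r) = 8,500 × [1 − (1+r)^−68] / r × (1+r) = CHF 335,606.58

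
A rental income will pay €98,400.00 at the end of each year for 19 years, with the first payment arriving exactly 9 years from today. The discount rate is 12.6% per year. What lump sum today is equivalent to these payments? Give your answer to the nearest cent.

€270,513.88

Ordinary annuity of 19 payments, first payment at period 9.
Periodic rate r = 0.126 per year.
The ordinary-annuity PV formula values the stream one period before the first payment (period 8); discount that back 8 periods:
PV₀ = 98,400 × [1 − (1+r)^−19] / r × (1+r)^−8 = €270,513.88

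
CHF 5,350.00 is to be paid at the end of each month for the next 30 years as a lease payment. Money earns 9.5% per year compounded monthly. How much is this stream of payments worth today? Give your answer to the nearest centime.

CHF 636,257.74

This is an ordinary annuity: 360 payments of CHF 5,350.00 at the end of each month.
Periodic rate r = 0.095/12 per month; n is counted in months.
PV = PMT × [(1 − (1+r)^−n)/r] = 5,350 × [1 − (1+r)^−360] / r = CHF 636,257.74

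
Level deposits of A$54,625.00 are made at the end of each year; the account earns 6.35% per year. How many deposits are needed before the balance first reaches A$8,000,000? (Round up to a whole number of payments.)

Periodic rate r = 0.0635 per year.
Ordinary annuity FV: 8,000,000 = 54,625 × [((1+r)^n − 1)/r].
(1+r)^n = 1 + 8,000,000 × r / 54,625, so n = ln(1 + 8,000,000·r/54,625) / ln(1+r) = 37.88.
Round up to a whole number of payments: n = 38.

38 payments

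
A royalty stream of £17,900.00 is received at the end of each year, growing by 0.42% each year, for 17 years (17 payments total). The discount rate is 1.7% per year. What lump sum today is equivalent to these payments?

£270,901.15

Periodic rate r = 0.017 per year.
Growing ordinary annuity: PV = PMT₁ × [1 − ((1+g)/(1+r))^n] / (r − g) = 17,900 × [1 − ((1+0.0042)/(1+r))^17] / (r − 0.0042) = £270,901.15.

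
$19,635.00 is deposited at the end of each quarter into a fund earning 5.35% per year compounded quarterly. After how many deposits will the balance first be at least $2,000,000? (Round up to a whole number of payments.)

65 payments

Periodic rate r = 0.0535/4 per quarter; n is counted in quarters.
Ordinary annuity FV: 2,000,000 = 19,635 × [((1+r)^n − 1)/r].
(1+r)^n = 1 + 2,000,000 × r / 19,635, so n = ln(1 + 2,000,000·r/19,635) / ln(1+r) = 64.70.
Round up to a whole number of payments: n = 65.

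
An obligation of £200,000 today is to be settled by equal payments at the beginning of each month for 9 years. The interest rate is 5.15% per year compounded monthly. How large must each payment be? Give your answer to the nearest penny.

Level annuity due; solve PV = PMT × [(1 − (1+r)^−n)/r] × (1+r) for PMT.
Periodic rate r = 0.0515/12 per month; n is counted in months.
With n = 108: PMT = 200,000 / ([(1 − (1+r)^−n)/r] × (1+r)) = £2,308.05

£2,308.05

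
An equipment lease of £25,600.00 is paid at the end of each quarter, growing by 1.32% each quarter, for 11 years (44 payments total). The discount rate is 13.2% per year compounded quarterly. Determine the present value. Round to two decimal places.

£741,171.35

Periodic rate r = 0.132/4 per quarter; n is counted in quarters.
Growing ordinary annuity: PV = PMT₁ × [1 − ((1+g)/(1+r))^n] / (r − g) = 25,600 × [1 − ((1+0.0132)/(1+r))^44] / (r − 0.0132) = £741,171.35.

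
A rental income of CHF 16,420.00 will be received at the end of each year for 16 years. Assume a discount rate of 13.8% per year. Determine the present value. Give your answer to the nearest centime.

CHF 103,946.54

This is an ordinary annuity: 16 payments of CHF 16,420.00 at the end of each year.
Periodic rate r = 0.138 per year.
PV = PMT × [(1 − (1+r)^−n)/r] = 16,420 × [1 − (1+r)^−16] / r = CHF 103,946.54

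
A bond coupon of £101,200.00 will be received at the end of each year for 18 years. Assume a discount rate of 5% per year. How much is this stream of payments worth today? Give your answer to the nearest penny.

£1,182,986.19

This is an ordinary annuity: 18 payments of £101,200.00 at the end of each year.
Periodic rate r = 0.05 per year.
PV = PMT × [(1 − (1+r)^−n)/r] = 101,200 × [1 − (1+r)^−18] / r = £1,182,986.19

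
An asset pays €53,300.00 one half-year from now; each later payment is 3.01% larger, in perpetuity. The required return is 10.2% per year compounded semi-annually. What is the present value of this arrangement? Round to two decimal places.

€2,550,239.23

Periodic rate r = 0.102/2 per half-year.
Growing perpetuity (Gordon): PV = PMT₁ / (r − g) = 53,300 / (r − 0.0301) = €2,550,239.23.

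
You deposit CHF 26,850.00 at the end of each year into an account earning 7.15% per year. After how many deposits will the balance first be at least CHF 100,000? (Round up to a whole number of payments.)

4 payments

Periodic rate r = 0.0715 per year.
Ordinary annuity FV: 100,000 = 26,850 × [((1+r)^n − 1)/r].
(1+r)^n = 1 + 100,000 × r / 26,850, so n = ln(1 + 100,000·r/26,850) / ln(1+r) = 3.42.
Round up to a whole number of payments: n = 4.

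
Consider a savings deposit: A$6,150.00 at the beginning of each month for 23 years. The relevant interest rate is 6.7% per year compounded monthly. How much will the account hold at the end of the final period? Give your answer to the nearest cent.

A$4,042,106.10

This is an annuity due: 276 deposits of A$6,150.00 at the beginning of each month.
Periodic rate r = 0.067/12 per month; n is counted in months.
FV = PMT × [((1+r)^n − 1)/r] × (1+r) = 6,150 × [(1+r)^276 − 1] / r × (1+r) = A$4,042,106.10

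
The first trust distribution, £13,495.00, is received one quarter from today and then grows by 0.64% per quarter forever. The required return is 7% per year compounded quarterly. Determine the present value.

£1,215,765.77

Periodic rate r = 0.07/4 per quarter.
Growing perpetuity (Gordon): PV = PMT₁ / (r − g) = 13,495 / (r − 0.0064) = £1,215,765.77.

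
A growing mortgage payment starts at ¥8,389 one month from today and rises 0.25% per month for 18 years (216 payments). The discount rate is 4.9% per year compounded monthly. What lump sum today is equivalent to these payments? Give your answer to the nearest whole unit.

¥1,530,442

Periodic rate r = 0.049/12 per month; n is counted in months.
Growing ordinary annuity: PV = PMT₁ × [1 − ((1+g)/(1+r))^n] / (r − g) = 8,389 × [1 − ((1+0.0025)/(1+r))^216] / (r − 0.0025) = ¥1,530,442.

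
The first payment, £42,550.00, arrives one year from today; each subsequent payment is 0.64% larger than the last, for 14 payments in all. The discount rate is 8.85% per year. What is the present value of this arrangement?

Periodic rate r = 0.0885 per year.
Growing ordinary annuity: PV = PMT₁ × [1 − ((1+g)/(1+r))^n] / (r − g) = 42,550 × [1 − ((1+0.0064)/(1+r))^14] / (r − 0.0064) = £345,389.45.

£345,389.45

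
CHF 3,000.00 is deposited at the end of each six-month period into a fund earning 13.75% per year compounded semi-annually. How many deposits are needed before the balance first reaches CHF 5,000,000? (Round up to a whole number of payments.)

Periodic rate r = 0.1375/2 per half-year; n is counted in half-years.
Ordinary annuity FV: 5,000,000 = 3,000 × [((1+r)^n − 1)/r].
(1+r)^n = 1 + 5,000,000 × r / 3,000, so n = ln(1 + 5,000,000·r/3,000) / ln(1+r) = 71.44.
Round up to a whole number of payments: n = 72.

72 payments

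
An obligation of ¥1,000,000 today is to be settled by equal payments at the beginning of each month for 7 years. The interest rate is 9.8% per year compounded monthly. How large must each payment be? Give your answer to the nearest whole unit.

Level annuity due; solve PV = PMT × [(1 − (1+r)^−n)/r] × (1+r) for PMT.
Periodic rate r = 0.098/12 per month; n is counted in months.
With n = 84: PMT = 1,000,000 / ([(1 − (1+r)^−n)/r] × (1+r)) = ¥16,364

¥16,364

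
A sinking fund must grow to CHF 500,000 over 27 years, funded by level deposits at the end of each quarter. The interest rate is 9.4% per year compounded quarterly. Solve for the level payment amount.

Level ordinary annuity; solve FV = PMT × [((1+r)^n − 1)/r] for PMT.
Periodic rate r = 0.094/4 per quarter; n is counted in quarters.
With n = 108: PMT = 500,000 / ([((1+r)^n − 1)/r]) = CHF 1,040.91

CHF 1,040.91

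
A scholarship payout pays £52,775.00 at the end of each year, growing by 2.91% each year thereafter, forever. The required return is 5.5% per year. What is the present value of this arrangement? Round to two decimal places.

£2,037,644.79

Periodic rate r = 0.055 per year.
Growing perpetuity (Gordon): PV = PMT₁ / (r − g) = 52,775 / (r − 0.0291) = £2,037,644.79.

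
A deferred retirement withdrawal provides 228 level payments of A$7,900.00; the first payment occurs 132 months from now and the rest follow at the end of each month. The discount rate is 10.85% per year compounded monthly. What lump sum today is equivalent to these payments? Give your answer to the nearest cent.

A$234,196.35

Ordinary annuity of 228 payments, first payment at period 132.
Periodic rate r = 0.1085/12 per month; n is counted in months.
The ordinary-annuity PV formula values the stream one period before the first payment (period 131); discount that back 131 periods:
PV₀ = 7,900 × [1 − (1+r)^−228] / r × (1+r)^−131 = A$234,196.35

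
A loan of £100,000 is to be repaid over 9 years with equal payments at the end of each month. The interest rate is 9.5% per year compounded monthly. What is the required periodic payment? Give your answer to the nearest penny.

Level ordinary annuity; solve PV = PMT × [(1 − (1+r)^−n)/r] for PMT.
Periodic rate r = 0.095/12 per month; n is counted in months.
With n = 108: PMT = 100,000 / ([(1 − (1+r)^−n)/r]) = £1,380.94

£1,380.94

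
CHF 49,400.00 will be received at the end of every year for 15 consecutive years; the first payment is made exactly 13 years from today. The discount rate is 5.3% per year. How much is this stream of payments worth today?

CHF 270,400.54

Ordinary annuity of 15 payments, first payment at period 13.
Periodic rate r = 0.053 per year.
The ordinary-annuity PV formula values the stream one period before the first payment (period 12); discount that back 12 periods:
PV₀ = 49,400 × [1 − (1+r)^−15] / r × (1+r)^−12 = CHF 270,400.54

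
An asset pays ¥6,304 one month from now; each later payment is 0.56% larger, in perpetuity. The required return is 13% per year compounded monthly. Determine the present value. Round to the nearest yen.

¥1,204,586

Periodic rate r = 0.13/12 per month.
Growing perpetuity (Gordon): PV = PMT₁ / (r − g) = 6,304 / (r − 0.0056) = ¥1,204,586.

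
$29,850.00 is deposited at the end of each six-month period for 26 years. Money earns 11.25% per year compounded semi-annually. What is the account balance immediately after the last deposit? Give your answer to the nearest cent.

This is an ordinary annuity: 52 deposits of $29,850.00 at the end of each six-month period.
Periodic rate r = 0.1125/2 per half-year; n is counted in half-years.
FV = PMT × [((1+r)^n − 1)/r] = 29,850 × [(1+r)^52 − 1] / r = $8,603,971.53

$8,603,971.53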